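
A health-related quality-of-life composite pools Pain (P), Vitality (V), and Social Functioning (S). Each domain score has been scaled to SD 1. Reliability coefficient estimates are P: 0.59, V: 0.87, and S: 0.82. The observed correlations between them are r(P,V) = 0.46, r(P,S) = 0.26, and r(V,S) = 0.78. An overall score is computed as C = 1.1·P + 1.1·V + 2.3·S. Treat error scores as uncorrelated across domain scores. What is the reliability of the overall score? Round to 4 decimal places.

0.8860

Var(C) = 1.1² + 1.1² + 2.3² + 2·[1.21·0.46 + 2.53·0.26 + 2.53·0.78] = 7.71 + 6.3756 = 14.0856.
Because errors are independent across components, Cov(Tᵢ,Tⱼ) = Cov(Xᵢ,Xⱼ); the off-diagonal part of the true-score variance is the same as above.
True-score variance = [1.1²·0.59 + 1.1²·0.87 + 2.3²·0.82] + 6.3756 = 6.1044 + 6.3756 = 12.48.
Reliability = 12.48 / 14.0856 = 0.8860.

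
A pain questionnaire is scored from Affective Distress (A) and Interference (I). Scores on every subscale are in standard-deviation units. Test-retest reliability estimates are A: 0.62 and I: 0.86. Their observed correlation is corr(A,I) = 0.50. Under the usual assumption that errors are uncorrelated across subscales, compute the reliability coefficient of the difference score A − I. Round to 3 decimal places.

Var(A−I) = 1 + 1 − 2·0.50 = 2 − 1 = 1.
Under uncorrelated errors the observed covariances equal the true-score covariances, so only the own-variance terms attenuate.
True-score variance = [0.62 + 0.86] − 1 = 1.48 − 1 = 0.48.
Reliability = 0.48 / 1 = 0.480.

0.480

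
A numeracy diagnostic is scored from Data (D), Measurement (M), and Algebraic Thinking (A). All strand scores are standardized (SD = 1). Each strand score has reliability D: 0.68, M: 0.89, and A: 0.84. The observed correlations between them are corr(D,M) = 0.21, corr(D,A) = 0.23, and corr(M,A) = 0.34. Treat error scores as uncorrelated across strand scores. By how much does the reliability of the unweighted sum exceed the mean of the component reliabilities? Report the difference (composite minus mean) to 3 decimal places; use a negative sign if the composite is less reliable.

Var(sum) = 3 + 1.56 = 4.56; true-score variance = 2.41 + 1.56 = 3.97; composite reliability = 0.8706.
Mean component reliability = 0.8033.
Difference = 0.8706 − 0.8033 = 0.067.

0.067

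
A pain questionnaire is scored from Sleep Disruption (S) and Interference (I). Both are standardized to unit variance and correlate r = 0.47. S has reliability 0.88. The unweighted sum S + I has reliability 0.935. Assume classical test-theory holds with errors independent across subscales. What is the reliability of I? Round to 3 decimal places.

0.929

Var(S+I) = 2 + 2·0.47 = 2.940.
True-score variance = ρ_S + ρ_I + 2·0.47, so 0.935 = (0.88 + ρ_I + 0.94) / 2.940.
ρ_I = 0.935·2.940 − 0.88 − 0.94 = 0.929.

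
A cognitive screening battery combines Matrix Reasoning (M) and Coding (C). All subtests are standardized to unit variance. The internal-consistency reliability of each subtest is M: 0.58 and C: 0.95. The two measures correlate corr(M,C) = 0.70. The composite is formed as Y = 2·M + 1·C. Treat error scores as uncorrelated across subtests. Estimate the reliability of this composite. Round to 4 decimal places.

Var(Y) = 2² + 1 + 2·[2·0.70] = 5 + 2.8 = 7.8.
With uncorrelated errors the cross-covariances are all true-score covariance, so they carry over unchanged; only the diagonal terms shrink to ρᵢσᵢ².
True-score variance = [2²·0.58 + 0.95] + 2.8 = 3.27 + 2.8 = 6.07.
Reliability = 6.07 / 7.8 = 0.7782.

0.7782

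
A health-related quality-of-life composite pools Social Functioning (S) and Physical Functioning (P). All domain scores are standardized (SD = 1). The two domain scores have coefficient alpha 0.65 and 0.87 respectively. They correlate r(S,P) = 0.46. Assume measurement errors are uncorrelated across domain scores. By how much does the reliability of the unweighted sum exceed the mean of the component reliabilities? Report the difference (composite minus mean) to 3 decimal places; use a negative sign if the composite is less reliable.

Var(sum) = 2 + 0.92 = 2.92; true-score variance = 1.52 + 0.92 = 2.44; composite reliability = 0.8356.
Mean component reliability = 0.7600.
Difference = 0.8356 − 0.7600 = 0.076.

0.076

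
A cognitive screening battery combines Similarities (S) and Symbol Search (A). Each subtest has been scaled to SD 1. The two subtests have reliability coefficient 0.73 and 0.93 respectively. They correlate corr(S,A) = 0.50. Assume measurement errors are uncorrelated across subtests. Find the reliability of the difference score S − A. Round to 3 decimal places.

Var(S−A) = 1 + 1 − 2·0.50 = 2 − 1 = 1.
Because errors are independent across components, Cov(Tᵢ,Tⱼ) = Cov(Xᵢ,Xⱼ); the off-diagonal part of the true-score variance is the same as above.
True-score variance = [0.73 + 0.93] − 1 = 1.66 − 1 = 0.66.
Reliability = 0.66 / 1 = 0.660.

0.660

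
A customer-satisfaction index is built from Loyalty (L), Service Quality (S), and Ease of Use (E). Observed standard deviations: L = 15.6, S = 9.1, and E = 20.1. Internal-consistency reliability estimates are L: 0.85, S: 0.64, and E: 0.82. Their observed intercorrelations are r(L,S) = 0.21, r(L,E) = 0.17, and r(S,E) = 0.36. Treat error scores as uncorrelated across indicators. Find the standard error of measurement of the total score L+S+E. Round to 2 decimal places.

Var(total) = 730.18 + 297.929 = 1028.11.
True-score variance = 591.143 + 297.929 = 889.071, so reliability = 0.8648.
Error variance = 1028.11 − 889.071 = 139.037; SEM = √139.037 = 11.79.

11.79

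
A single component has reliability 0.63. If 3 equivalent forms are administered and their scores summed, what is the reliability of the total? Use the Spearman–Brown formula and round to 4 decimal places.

ρ_k = kρ / (1 + (k−1)ρ) = 3·0.63 / (1 + 2·0.63) = 1.890 / 2.260 = 0.8363.

0.8363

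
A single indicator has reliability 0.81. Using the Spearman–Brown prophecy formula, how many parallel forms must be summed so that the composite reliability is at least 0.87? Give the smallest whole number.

k ≥ ρ*(1−ρ₁)/(ρ₁(1−ρ*)) = 0.87·0.19 / (0.81·0.13) = 1.570.
Smallest integer k = 2.

2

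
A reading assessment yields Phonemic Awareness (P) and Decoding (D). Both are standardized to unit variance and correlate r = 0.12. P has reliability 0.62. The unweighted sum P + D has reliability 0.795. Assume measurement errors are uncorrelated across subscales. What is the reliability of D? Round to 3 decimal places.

Var(P+D) = 2 + 2·0.12 = 2.240.
True-score variance = ρ_P + ρ_D + 2·0.12, so 0.795 = (0.62 + ρ_D + 0.24) / 2.240.
ρ_D = 0.795·2.240 − 0.62 − 0.24 = 0.921.

0.921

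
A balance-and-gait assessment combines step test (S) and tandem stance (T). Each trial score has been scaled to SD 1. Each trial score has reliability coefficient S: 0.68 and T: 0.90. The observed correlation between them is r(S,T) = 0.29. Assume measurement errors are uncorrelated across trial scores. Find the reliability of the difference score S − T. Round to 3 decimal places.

0.704

Var(S−T) = 1 + 1 − 2·0.29 = 2 − 0.58 = 1.42.
Under uncorrelated errors the observed covariances equal the true-score covariances, so only the own-variance terms attenuate.
True-score variance = [0.68 + 0.90] − 0.58 = 1.58 − 0.58 = 1.
Reliability = 1 / 1.42 = 0.704.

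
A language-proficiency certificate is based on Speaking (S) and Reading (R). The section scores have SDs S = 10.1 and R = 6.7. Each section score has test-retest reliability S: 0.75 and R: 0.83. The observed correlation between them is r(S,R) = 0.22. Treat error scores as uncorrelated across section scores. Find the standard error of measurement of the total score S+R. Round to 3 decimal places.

Var(total) = 146.9 + 29.7748 = 176.675.
True-score variance = 113.766 + 29.7748 = 143.541, so reliability = 0.8125.
Error variance = 176.675 − 143.541 = 33.1338; SEM = √33.1338 = 5.756.

5.756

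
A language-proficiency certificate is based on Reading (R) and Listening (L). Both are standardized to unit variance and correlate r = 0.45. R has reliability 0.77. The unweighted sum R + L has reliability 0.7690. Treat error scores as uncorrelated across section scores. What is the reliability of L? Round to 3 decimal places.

0.560

Var(R+L) = 2 + 2·0.45 = 2.900.
True-score variance = ρ_R + ρ_L + 2·0.45, so 0.7690 = (0.77 + ρ_L + 0.90) / 2.900.
ρ_L = 0.7690·2.900 − 0.77 − 0.90 = 0.560.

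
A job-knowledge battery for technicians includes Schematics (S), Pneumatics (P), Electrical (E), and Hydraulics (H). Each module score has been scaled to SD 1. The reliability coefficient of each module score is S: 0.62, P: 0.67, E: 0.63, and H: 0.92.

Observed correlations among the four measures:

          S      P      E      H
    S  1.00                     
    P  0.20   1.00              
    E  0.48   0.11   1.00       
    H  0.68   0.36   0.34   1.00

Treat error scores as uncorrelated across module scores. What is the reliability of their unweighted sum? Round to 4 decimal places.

0.8609

Var(S+P+E+H) = 4 + 2·[0.20 + 0.48 + 0.68 + 0.11 + 0.36 + 0.34] = 4 + 4.34 = 8.34.
With uncorrelated errors the cross-covariances are all true-score covariance, so they carry over unchanged; only the diagonal terms shrink to ρᵢσᵢ².
True-score variance = [0.62 + 0.67 + 0.63 + 0.92] + 4.34 = 2.84 + 4.34 = 7.18.
Reliability = 7.18 / 8.34 = 0.8609.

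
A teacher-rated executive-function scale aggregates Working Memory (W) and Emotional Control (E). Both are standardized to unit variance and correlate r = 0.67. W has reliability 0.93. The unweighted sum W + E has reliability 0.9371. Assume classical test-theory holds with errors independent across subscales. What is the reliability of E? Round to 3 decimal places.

Var(W+E) = 2 + 2·0.67 = 3.340.
True-score variance = ρ_W + ρ_E + 2·0.67, so 0.9371 = (0.93 + ρ_E + 1.34) / 3.340.
ρ_E = 0.9371·3.340 − 0.93 − 1.34 = 0.860.

0.860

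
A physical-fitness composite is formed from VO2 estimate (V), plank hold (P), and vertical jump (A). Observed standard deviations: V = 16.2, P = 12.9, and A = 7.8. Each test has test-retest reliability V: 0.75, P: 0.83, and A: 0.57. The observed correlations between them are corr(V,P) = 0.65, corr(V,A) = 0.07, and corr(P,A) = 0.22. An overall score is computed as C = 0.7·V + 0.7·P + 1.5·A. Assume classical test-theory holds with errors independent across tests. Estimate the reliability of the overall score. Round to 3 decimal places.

Var(C) = 0.7²·16.2² + 0.7²·12.9² + 1.5²·7.8² + 2·[0.49·16.2·12.9·0.65 + 1.05·16.2·7.8·0.07 + 1.05·12.9·7.8·0.22] = 347.026 + 198.182 = 545.208.
Because errors are independent across components, Cov(Tᵢ,Tⱼ) = Cov(Xᵢ,Xⱼ); the off-diagonal part of the true-score variance is the same as above.
True-score variance = [0.7²·16.2²·0.75 + 0.7²·12.9²·0.83 + 1.5²·7.8²·0.57] + 198.182 = 242.153 + 198.182 = 440.335.
Reliability = 440.335 / 545.208 = 0.808.

0.808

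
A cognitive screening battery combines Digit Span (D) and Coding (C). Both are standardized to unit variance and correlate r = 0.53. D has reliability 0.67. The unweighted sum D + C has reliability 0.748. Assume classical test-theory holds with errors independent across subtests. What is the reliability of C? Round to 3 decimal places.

Var(D+C) = 2 + 2·0.53 = 3.060.
True-score variance = ρ_D + ρ_C + 2·0.53, so 0.748 = (0.67 + ρ_C + 1.06) / 3.060.
ρ_C = 0.748·3.060 − 0.67 − 1.06 = 0.559.

0.559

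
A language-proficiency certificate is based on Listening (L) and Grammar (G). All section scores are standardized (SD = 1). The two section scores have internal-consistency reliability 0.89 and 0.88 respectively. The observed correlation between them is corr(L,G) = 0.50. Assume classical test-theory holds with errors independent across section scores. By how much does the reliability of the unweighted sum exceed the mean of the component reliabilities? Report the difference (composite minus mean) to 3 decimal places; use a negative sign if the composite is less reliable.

0.038

Var(sum) = 2 + 1 = 3; true-score variance = 1.77 + 1 = 2.77; composite reliability = 0.9233.
Mean component reliability = 0.8850.
Difference = 0.9233 − 0.8850 = 0.038.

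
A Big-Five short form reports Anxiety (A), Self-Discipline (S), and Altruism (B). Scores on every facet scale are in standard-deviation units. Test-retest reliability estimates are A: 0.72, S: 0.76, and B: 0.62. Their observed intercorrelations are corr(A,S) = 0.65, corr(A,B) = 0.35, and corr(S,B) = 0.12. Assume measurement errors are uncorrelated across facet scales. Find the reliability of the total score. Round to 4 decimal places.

0.8282

Var(A+S+B) = 3 + 2·[0.65 + 0.35 + 0.12] = 3 + 2.24 = 5.24.
Under uncorrelated errors the observed covariances equal the true-score covariances, so only the own-variance terms attenuate.
True-score variance = [0.72 + 0.76 + 0.62] + 2.24 = 2.1 + 2.24 = 4.34.
Reliability = 4.34 / 5.24 = 0.8282.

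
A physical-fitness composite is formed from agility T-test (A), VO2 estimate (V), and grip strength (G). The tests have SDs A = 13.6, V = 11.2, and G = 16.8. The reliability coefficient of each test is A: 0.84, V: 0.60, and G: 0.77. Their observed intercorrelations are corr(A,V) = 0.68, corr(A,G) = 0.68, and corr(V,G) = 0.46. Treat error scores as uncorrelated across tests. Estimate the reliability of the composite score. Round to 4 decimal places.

Var(A+V+G) = 13.6² + 11.2² + 16.8² + 2·[13.6·11.2·0.68 + 13.6·16.8·0.68 + 11.2·16.8·0.46] = 592.64 + 690.995 = 1283.64.
Because errors are independent across components, Cov(Tᵢ,Tⱼ) = Cov(Xᵢ,Xⱼ); the off-diagonal part of the true-score variance is the same as above.
True-score variance = [13.6²·0.84 + 11.2²·0.60 + 16.8²·0.77] + 690.995 = 447.955 + 690.995 = 1138.95.
Reliability = 1138.95 / 1283.64 = 0.8873.

0.8873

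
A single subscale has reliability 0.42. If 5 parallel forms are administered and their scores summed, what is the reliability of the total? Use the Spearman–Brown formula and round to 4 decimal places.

0.7836

ρ_k = kρ / (1 + (k−1)ρ) = 5·0.42 / (1 + 4·0.42) = 2.100 / 2.680 = 0.7836.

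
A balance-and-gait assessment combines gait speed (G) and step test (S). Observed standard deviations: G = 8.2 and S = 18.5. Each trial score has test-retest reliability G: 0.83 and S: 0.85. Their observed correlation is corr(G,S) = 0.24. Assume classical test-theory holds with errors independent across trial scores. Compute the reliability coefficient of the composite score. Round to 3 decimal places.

Var(G+S) = 8.2² + 18.5² + 2·[8.2·18.5·0.24] = 409.49 + 72.816 = 482.306.
With uncorrelated errors the cross-covariances are all true-score covariance, so they carry over unchanged; only the diagonal terms shrink to ρᵢσᵢ².
True-score variance = [8.2²·0.83 + 18.5²·0.85] + 72.816 = 346.722 + 72.816 = 419.538.
Reliability = 419.538 / 482.306 = 0.870.

0.870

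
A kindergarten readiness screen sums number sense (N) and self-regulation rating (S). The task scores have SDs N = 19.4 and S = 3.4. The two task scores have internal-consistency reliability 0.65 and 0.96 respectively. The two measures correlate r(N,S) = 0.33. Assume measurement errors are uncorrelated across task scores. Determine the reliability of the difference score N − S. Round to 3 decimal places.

Var(N−S) = 19.4² + 3.4² − 2·19.4·3.4·0.33 = 387.92 − 43.5336 = 344.386.
Under uncorrelated errors the observed covariances equal the true-score covariances, so only the own-variance terms attenuate.
True-score variance = [19.4²·0.65 + 3.4²·0.96] − 43.5336 = 255.732 − 43.5336 = 212.198.
Reliability = 212.198 / 344.386 = 0.616.

0.616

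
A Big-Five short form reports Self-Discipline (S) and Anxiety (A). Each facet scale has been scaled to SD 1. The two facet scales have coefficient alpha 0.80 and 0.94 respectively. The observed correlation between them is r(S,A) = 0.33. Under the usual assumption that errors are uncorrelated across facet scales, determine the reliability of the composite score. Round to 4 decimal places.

Var(S+A) = 2 + 2·[0.33] = 2 + 0.66 = 2.66.
Under uncorrelated errors the observed covariances equal the true-score covariances, so only the own-variance terms attenuate.
True-score variance = [0.80 + 0.94] + 0.66 = 1.74 + 0.66 = 2.4.
Reliability = 2.4 / 2.66 = 0.9023.

0.9023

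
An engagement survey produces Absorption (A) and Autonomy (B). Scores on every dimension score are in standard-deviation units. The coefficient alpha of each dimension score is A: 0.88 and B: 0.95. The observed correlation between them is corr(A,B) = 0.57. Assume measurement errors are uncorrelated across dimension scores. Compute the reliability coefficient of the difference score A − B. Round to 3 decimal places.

0.802

Var(A−B) = 1 + 1 − 2·0.57 = 2 − 1.14 = 0.86.
Because errors are independent across components, Cov(Tᵢ,Tⱼ) = Cov(Xᵢ,Xⱼ); the off-diagonal part of the true-score variance is the same as above.
True-score variance = [0.88 + 0.95] − 1.14 = 1.83 − 1.14 = 0.69.
Reliability = 0.69 / 0.86 = 0.802.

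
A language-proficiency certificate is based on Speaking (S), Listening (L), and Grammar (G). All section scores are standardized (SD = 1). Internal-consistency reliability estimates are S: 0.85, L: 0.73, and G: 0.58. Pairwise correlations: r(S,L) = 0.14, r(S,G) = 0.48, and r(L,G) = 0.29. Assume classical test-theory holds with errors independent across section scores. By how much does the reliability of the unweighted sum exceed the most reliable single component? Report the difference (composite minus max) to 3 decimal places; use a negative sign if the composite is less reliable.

-0.024

Var(sum) = 3 + 1.82 = 4.82; true-score variance = 2.16 + 1.82 = 3.98; composite reliability = 0.8257.
Max component reliability = 0.8500.
Difference = 0.8257 − 0.8500 = -0.024.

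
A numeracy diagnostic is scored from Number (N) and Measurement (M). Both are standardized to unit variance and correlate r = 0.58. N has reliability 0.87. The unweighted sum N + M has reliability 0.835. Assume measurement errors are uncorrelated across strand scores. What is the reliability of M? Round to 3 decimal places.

0.609

Var(N+M) = 2 + 2·0.58 = 3.160.
True-score variance = ρ_N + ρ_M + 2·0.58, so 0.835 = (0.87 + ρ_M + 1.16) / 3.160.
ρ_M = 0.835·3.160 − 0.87 − 1.16 = 0.609.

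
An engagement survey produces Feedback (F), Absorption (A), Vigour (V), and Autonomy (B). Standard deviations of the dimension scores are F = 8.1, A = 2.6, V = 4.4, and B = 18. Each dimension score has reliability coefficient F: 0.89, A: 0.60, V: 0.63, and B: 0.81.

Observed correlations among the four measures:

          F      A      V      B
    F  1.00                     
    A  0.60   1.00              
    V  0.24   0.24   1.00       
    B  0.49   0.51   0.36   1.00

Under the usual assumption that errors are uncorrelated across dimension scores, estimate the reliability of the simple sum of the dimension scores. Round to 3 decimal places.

0.889

Var(F+A+V+B) = 8.1² + 2.6² + 4.4² + 18² + 2·[8.1·2.6·0.60 + 8.1·4.4·0.24 + 8.1·18·0.49 + 2.6·4.4·0.24 + 2.6·18·0.51 + 4.4·18·0.36] = 415.73 + 295.514 = 711.244.
Under uncorrelated errors the observed covariances equal the true-score covariances, so only the own-variance terms attenuate.
True-score variance = [8.1²·0.89 + 2.6²·0.60 + 4.4²·0.63 + 18²·0.81] + 295.514 = 337.086 + 295.514 = 632.6.
Reliability = 632.6 / 711.244 = 0.889.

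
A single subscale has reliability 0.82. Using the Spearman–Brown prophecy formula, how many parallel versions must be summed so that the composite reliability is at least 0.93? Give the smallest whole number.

k ≥ ρ*(1−ρ₁)/(ρ₁(1−ρ*)) = 0.93·0.18 / (0.82·0.07) = 2.916.
Smallest integer k = 3.

3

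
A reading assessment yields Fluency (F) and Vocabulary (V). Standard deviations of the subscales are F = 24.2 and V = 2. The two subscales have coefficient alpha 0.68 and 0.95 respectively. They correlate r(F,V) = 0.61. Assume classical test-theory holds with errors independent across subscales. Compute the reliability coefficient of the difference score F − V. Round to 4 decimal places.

0.6464

Var(F−V) = 24.2² + 2² − 2·24.2·2·0.61 = 589.64 − 59.048 = 530.592.
Because errors are independent across components, Cov(Tᵢ,Tⱼ) = Cov(Xᵢ,Xⱼ); the off-diagonal part of the true-score variance is the same as above.
True-score variance = [24.2²·0.68 + 2²·0.95] − 59.048 = 402.035 − 59.048 = 342.987.
Reliability = 342.987 / 530.592 = 0.6464.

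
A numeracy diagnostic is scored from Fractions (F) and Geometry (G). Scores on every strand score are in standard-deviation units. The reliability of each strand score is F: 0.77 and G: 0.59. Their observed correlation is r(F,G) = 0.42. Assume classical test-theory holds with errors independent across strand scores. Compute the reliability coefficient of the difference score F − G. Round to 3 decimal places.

Var(F−G) = 1 + 1 − 2·0.42 = 2 − 0.84 = 1.16.
With uncorrelated errors the cross-covariances are all true-score covariance, so they carry over unchanged; only the diagonal terms shrink to ρᵢσᵢ².
True-score variance = [0.77 + 0.59] − 0.84 = 1.36 − 0.84 = 0.52.
Reliability = 0.52 / 1.16 = 0.448.

0.448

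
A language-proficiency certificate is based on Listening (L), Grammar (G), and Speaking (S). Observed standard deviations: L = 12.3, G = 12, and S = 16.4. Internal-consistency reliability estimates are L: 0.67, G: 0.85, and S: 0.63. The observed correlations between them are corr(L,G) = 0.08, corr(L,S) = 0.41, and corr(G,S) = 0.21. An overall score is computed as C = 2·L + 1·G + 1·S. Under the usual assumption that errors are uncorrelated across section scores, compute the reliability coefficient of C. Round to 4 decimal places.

0.7831

Var(C) = 2²·12.3² + 12² + 16.4² + 2·[2·12.3·12·0.08 + 2·12.3·16.4·0.41 + 12·16.4·0.21] = 1018.12 + 460.709 = 1478.83.
Because errors are independent across components, Cov(Tᵢ,Tⱼ) = Cov(Xᵢ,Xⱼ); the off-diagonal part of the true-score variance is the same as above.
True-score variance = [2²·12.3²·0.67 + 12²·0.85 + 16.4²·0.63] + 460.709 = 697.302 + 460.709 = 1158.01.
Reliability = 1158.01 / 1478.83 = 0.7831.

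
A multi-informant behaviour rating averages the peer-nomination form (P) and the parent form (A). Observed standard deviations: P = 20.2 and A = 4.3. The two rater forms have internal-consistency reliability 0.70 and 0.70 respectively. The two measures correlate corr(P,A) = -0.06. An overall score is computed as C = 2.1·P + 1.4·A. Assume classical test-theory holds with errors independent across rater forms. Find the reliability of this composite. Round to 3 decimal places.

Var(C) = 2.1²·20.2² + 1.4²·4.3² + 2·[2.94·20.2·4.3·(-0.06)] = 1835.7 − 30.6442 = 1805.05.
With uncorrelated errors the cross-covariances are all true-score covariance, so they carry over unchanged; only the diagonal terms shrink to ρᵢσᵢ².
True-score variance = [2.1²·20.2²·0.70 + 1.4²·4.3²·0.70] − 30.6442 = 1284.99 − 30.6442 = 1254.34.
Reliability = 1254.34 / 1805.05 = 0.695.

0.695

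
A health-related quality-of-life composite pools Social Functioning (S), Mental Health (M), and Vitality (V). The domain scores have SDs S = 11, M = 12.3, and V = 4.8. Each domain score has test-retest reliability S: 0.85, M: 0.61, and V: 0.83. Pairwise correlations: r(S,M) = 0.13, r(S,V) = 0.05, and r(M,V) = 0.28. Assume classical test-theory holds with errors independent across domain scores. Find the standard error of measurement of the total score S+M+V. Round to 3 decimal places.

Var(total) = 295.33 + 73.5204 = 368.85.
True-score variance = 214.26 + 73.5204 = 287.781, so reliability = 0.7802.
Error variance = 368.85 − 287.781 = 81.0699; SEM = √81.0699 = 9.004.

9.004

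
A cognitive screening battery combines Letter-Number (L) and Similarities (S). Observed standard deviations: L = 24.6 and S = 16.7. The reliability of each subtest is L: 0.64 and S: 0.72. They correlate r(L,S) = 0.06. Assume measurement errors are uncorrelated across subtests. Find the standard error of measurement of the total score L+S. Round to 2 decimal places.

17.20

Var(total) = 884.05 + 49.2984 = 933.348.
True-score variance = 588.103 + 49.2984 = 637.402, so reliability = 0.6829.
Error variance = 933.348 − 637.402 = 295.947; SEM = √295.947 = 17.20.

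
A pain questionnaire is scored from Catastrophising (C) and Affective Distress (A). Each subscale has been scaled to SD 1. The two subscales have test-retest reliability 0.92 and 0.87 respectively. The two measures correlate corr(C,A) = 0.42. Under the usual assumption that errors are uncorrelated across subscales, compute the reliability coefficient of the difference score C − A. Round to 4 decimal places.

Var(C−A) = 1 + 1 − 2·0.42 = 2 − 0.84 = 1.16.
With uncorrelated errors the cross-covariances are all true-score covariance, so they carry over unchanged; only the diagonal terms shrink to ρᵢσᵢ².
True-score variance = [0.92 + 0.87] − 0.84 = 1.79 − 0.84 = 0.95.
Reliability = 0.95 / 1.16 = 0.8190.

0.8190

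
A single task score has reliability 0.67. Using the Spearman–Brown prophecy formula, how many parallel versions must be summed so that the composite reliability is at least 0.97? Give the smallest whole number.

16

k ≥ ρ*(1−ρ₁)/(ρ₁(1−ρ*)) = 0.97·0.33 / (0.67·0.03) = 15.925.
Smallest integer k = 16.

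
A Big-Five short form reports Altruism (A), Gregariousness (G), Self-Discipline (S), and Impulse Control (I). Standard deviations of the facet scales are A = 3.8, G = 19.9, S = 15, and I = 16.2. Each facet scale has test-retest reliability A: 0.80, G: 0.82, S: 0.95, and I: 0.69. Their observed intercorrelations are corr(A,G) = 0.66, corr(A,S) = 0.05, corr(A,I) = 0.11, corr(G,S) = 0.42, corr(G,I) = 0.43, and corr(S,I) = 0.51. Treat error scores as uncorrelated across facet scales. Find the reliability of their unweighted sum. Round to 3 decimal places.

0.907

Var(A+G+S+I) = 3.8² + 19.9² + 15² + 16.2² + 2·[3.8·19.9·0.66 + 3.8·15·0.05 + 3.8·16.2·0.11 + 19.9·15·0.42 + 19.9·16.2·0.43 + 15·16.2·0.51] = 897.89 + 894.908 = 1792.8.
With uncorrelated errors the cross-covariances are all true-score covariance, so they carry over unchanged; only the diagonal terms shrink to ρᵢσᵢ².
True-score variance = [3.8²·0.80 + 19.9²·0.82 + 15²·0.95 + 16.2²·0.69] + 894.908 = 731.114 + 894.908 = 1626.02.
Reliability = 1626.02 / 1792.8 = 0.907.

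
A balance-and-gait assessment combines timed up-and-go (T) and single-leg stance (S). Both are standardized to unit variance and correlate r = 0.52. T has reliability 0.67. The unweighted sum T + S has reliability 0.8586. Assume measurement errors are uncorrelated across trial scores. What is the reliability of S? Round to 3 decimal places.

0.900

Var(T+S) = 2 + 2·0.52 = 3.040.
True-score variance = ρ_T + ρ_S + 2·0.52, so 0.8586 = (0.67 + ρ_S + 1.04) / 3.040.
ρ_S = 0.8586·3.040 − 0.67 − 1.04 = 0.900.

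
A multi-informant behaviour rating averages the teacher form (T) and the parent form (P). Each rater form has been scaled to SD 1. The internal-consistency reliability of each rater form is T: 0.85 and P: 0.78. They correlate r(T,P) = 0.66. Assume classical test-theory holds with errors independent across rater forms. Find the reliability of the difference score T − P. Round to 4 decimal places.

Var(T−P) = 1 + 1 − 2·0.66 = 2 − 1.32 = 0.68.
With uncorrelated errors the cross-covariances are all true-score covariance, so they carry over unchanged; only the diagonal terms shrink to ρᵢσᵢ².
True-score variance = [0.85 + 0.78] − 1.32 = 1.63 − 1.32 = 0.31.
Reliability = 0.31 / 0.68 = 0.4559.

0.4559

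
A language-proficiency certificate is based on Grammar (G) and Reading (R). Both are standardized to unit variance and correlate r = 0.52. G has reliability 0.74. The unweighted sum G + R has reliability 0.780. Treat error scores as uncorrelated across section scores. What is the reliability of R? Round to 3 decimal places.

0.591

Var(G+R) = 2 + 2·0.52 = 3.040.
True-score variance = ρ_G + ρ_R + 2·0.52, so 0.780 = (0.74 + ρ_R + 1.04) / 3.040.
ρ_R = 0.780·3.040 − 0.74 − 1.04 = 0.591.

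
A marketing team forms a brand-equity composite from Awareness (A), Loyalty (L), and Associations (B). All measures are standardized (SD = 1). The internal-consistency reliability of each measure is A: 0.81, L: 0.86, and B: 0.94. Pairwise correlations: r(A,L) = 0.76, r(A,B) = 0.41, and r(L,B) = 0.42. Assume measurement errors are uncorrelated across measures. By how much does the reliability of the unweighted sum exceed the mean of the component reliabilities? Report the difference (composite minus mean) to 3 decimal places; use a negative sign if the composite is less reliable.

Var(sum) = 3 + 3.18 = 6.18; true-score variance = 2.61 + 3.18 = 5.79; composite reliability = 0.9369.
Mean component reliability = 0.8700.
Difference = 0.9369 − 0.8700 = 0.067.

0.067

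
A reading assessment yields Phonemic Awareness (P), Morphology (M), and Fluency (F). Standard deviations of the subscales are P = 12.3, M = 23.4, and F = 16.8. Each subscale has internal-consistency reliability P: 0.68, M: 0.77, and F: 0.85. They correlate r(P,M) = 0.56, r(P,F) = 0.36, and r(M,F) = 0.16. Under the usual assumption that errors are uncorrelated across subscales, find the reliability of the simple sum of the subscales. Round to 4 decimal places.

0.8627

Var(P+M+F) = 12.3² + 23.4² + 16.8² + 2·[12.3·23.4·0.56 + 12.3·16.8·0.36 + 23.4·16.8·0.16] = 981.09 + 596.938 = 1578.03.
Because errors are independent across components, Cov(Tᵢ,Tⱼ) = Cov(Xᵢ,Xⱼ); the off-diagonal part of the true-score variance is the same as above.
True-score variance = [12.3²·0.68 + 23.4²·0.77 + 16.8²·0.85] + 596.938 = 764.402 + 596.938 = 1361.34.
Reliability = 1361.34 / 1578.03 = 0.8627.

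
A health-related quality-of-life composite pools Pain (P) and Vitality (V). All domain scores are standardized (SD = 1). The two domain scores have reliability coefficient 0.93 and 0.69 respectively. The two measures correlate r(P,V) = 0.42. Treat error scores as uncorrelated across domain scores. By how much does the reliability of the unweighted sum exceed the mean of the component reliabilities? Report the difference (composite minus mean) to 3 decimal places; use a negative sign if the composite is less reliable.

0.056

Var(sum) = 2 + 0.84 = 2.84; true-score variance = 1.62 + 0.84 = 2.46; composite reliability = 0.8662.
Mean component reliability = 0.8100.
Difference = 0.8662 − 0.8100 = 0.056.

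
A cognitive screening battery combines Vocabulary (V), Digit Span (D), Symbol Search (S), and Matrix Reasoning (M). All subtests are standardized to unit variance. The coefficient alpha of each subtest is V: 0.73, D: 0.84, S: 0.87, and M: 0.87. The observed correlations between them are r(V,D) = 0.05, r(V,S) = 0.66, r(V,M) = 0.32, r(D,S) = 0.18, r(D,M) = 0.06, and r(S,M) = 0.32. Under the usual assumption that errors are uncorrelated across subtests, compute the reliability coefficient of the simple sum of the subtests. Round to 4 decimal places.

Var(V+D+S+M) = 4 + 2·[0.05 + 0.66 + 0.32 + 0.18 + 0.06 + 0.32] = 4 + 3.18 = 7.18.
Under uncorrelated errors the observed covariances equal the true-score covariances, so only the own-variance terms attenuate.
True-score variance = [0.73 + 0.84 + 0.87 + 0.87] + 3.18 = 3.31 + 3.18 = 6.49.
Reliability = 6.49 / 7.18 = 0.9039.

0.9039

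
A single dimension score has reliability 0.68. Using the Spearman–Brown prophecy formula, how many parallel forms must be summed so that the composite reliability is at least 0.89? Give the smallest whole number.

4

k ≥ ρ*(1−ρ₁)/(ρ₁(1−ρ*)) = 0.89·0.32 / (0.68·0.11) = 3.807.
Smallest integer k = 4.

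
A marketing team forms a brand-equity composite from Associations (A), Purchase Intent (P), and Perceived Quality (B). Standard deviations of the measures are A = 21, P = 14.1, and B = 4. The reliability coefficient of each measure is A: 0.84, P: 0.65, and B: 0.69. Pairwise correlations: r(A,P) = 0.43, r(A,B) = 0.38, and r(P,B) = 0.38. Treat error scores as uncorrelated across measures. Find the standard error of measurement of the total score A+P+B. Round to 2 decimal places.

12.05

Var(total) = 655.81 + 361.35 = 1017.16.
True-score variance = 510.707 + 361.35 = 872.056, so reliability = 0.8573.
Error variance = 1017.16 − 872.056 = 145.103; SEM = √145.103 = 12.05.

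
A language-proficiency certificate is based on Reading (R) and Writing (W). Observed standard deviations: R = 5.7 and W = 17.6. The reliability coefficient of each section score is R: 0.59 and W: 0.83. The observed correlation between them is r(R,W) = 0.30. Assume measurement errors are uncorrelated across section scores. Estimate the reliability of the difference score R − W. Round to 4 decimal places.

0.7661

Var(R−W) = 5.7² + 17.6² − 2·5.7·17.6·0.30 = 342.25 − 60.192 = 282.058.
Because errors are independent across components, Cov(Tᵢ,Tⱼ) = Cov(Xᵢ,Xⱼ); the off-diagonal part of the true-score variance is the same as above.
True-score variance = [5.7²·0.59 + 17.6²·0.83] − 60.192 = 276.27 − 60.192 = 216.078.
Reliability = 216.078 / 282.058 = 0.7661.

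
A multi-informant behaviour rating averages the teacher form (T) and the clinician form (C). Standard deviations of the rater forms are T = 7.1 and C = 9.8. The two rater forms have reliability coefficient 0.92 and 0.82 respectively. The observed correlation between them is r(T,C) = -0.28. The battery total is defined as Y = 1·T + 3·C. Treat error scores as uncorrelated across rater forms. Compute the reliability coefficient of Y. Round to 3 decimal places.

0.800

Var(Y) = 7.1² + 3²·9.8² + 2·[3·7.1·9.8·(-0.28)] = 914.77 − 116.894 = 797.876.
With uncorrelated errors the cross-covariances are all true-score covariance, so they carry over unchanged; only the diagonal terms shrink to ρᵢσᵢ².
True-score variance = [7.1²·0.92 + 3²·9.8²·0.82] − 116.894 = 755.152 − 116.894 = 638.258.
Reliability = 638.258 / 797.876 = 0.800.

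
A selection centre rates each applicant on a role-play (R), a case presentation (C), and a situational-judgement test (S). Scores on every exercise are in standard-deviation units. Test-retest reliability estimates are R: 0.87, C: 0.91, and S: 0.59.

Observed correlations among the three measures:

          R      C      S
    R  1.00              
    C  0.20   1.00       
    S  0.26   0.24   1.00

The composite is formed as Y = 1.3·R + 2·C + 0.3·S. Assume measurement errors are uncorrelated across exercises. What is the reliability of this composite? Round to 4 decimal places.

Var(Y) = 1.3² + 2² + 0.3² + 2·[2.6·0.20 + 0.39·0.26 + 0.6·0.24] = 5.78 + 1.5308 = 7.3108.
Because errors are independent across components, Cov(Tᵢ,Tⱼ) = Cov(Xᵢ,Xⱼ); the off-diagonal part of the true-score variance is the same as above.
True-score variance = [1.3²·0.87 + 2²·0.91 + 0.3²·0.59] + 1.5308 = 5.1634 + 1.5308 = 6.6942.
Reliability = 6.6942 / 7.3108 = 0.9157.

0.9157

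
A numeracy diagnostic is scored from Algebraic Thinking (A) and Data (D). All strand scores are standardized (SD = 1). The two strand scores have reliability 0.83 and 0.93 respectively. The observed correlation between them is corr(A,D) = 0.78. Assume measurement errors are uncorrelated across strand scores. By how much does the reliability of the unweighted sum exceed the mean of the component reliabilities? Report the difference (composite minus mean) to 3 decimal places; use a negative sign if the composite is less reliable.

Var(sum) = 2 + 1.56 = 3.56; true-score variance = 1.76 + 1.56 = 3.32; composite reliability = 0.9326.
Mean component reliability = 0.8800.
Difference = 0.9326 − 0.8800 = 0.053.

0.053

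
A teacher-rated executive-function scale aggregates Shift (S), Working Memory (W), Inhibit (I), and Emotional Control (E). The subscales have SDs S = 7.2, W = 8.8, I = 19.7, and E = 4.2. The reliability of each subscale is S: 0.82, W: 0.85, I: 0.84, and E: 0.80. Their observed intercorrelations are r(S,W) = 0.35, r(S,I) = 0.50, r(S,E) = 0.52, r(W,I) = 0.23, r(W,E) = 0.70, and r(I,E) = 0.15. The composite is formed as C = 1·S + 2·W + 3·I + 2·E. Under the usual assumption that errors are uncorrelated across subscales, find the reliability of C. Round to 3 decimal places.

Var(C) = 7.2² + 2²·8.8² + 3²·19.7² + 2²·4.2² + 2·[2·7.2·8.8·0.35 + 3·7.2·19.7·0.50 + 2·7.2·4.2·0.52 + 6·8.8·19.7·0.23 + 4·8.8·4.2·0.70 + 6·19.7·4.2·0.15] = 3924.97 + 1411.5 = 5336.47.
Because errors are independent across components, Cov(Tᵢ,Tⱼ) = Cov(Xᵢ,Xⱼ); the off-diagonal part of the true-score variance is the same as above.
True-score variance = [7.2²·0.82 + 2²·8.8²·0.85 + 3²·19.7²·0.84 + 2²·4.2²·0.80] + 1411.5 = 3296.21 + 1411.5 = 4707.72.
Reliability = 4707.72 / 5336.47 = 0.882.

0.882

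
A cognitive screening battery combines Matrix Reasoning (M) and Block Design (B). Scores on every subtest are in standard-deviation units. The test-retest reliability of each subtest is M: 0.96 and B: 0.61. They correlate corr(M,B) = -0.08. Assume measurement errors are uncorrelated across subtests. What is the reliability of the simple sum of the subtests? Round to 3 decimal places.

0.766

Var(M+B) = 2 + 2·[(-0.08)] = 2 − 0.16 = 1.84.
Because errors are independent across components, Cov(Tᵢ,Tⱼ) = Cov(Xᵢ,Xⱼ); the off-diagonal part of the true-score variance is the same as above.
True-score variance = [0.96 + 0.61] − 0.16 = 1.57 − 0.16 = 1.41.
Reliability = 1.41 / 1.84 = 0.766.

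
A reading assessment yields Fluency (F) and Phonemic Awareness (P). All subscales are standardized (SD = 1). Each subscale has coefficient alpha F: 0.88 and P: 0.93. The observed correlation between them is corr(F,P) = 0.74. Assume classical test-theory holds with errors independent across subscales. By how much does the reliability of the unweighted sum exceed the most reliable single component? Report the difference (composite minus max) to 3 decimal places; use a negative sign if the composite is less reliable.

Var(sum) = 2 + 1.48 = 3.48; true-score variance = 1.81 + 1.48 = 3.29; composite reliability = 0.9454.
Max component reliability = 0.9300.
Difference = 0.9454 − 0.9300 = 0.015.

0.015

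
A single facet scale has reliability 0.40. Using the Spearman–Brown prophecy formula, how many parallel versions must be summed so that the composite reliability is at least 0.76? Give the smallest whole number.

5

k ≥ ρ*(1−ρ₁)/(ρ₁(1−ρ*)) = 0.76·0.60 / (0.40·0.24) = 4.750.
Smallest integer k = 5.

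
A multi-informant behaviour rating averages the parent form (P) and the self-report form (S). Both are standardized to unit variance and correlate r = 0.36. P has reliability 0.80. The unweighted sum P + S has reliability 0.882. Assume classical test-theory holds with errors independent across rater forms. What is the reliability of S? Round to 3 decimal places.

0.879

Var(P+S) = 2 + 2·0.36 = 2.720.
True-score variance = ρ_P + ρ_S + 2·0.36, so 0.882 = (0.80 + ρ_S + 0.72) / 2.720.
ρ_S = 0.882·2.720 − 0.80 − 0.72 = 0.879.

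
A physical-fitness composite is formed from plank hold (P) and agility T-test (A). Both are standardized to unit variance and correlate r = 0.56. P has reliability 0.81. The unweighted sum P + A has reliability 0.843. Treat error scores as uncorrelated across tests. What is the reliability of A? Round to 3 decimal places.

Var(P+A) = 2 + 2·0.56 = 3.120.
True-score variance = ρ_P + ρ_A + 2·0.56, so 0.843 = (0.81 + ρ_A + 1.12) / 3.120.
ρ_A = 0.843·3.120 − 0.81 − 1.12 = 0.700.

0.700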